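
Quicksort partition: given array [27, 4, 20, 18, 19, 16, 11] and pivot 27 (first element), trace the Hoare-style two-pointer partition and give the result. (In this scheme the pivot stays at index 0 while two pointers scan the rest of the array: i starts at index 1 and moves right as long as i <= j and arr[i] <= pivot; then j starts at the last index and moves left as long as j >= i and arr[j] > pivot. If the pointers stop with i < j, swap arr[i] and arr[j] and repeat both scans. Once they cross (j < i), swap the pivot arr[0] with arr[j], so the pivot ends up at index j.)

Hoare-style two-pointer partition with pivot = 27:

Initial array: [27, 4, 20, 18, 19, 16, 11]

Pointers start at i = 1, j = 6.
i ends at 7, j ends at 6: the pointers have crossed (j < i), so scanning stops.

Swap pivot arr[0] with arr[6] to place pivot at position 6: [11, 4, 20, 18, 19, 16, 27]
Pivot position: 6

After partitioning with pivot 27, the array becomes [11, 4, 20, 18, 19, 16, 27]. The pivot is placed at index 6. All elements to the left of the pivot are <= 27, and all elements to the right are > 27.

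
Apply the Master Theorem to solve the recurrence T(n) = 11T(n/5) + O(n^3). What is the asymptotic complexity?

Master Theorem for T(n) = 11T(n/5) + O(n^3):

a = 11, b = 5, c = 3
log_b(a) = log_5(11) = 1.4899

Case 3: c = 3 > log_5(11) = 1.4899
T(n) = O(n^3) = O(n^3)

For T(n) = 11T(n/5) + O(n^3): log_5(11) = 1.4899. This is Case 3 of the Master Theorem (c > log_b(a), work dominated by root), giving O(n^3).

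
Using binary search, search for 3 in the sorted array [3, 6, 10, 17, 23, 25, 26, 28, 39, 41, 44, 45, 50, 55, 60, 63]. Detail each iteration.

Binary search for 3 in [3, 6, 10, 17, 23, 25, 26, 28, 39, 41, 44, 45, 50, 55, 60, 63]:

lo=0, hi=15, mid=7, arr[mid]=28 -> 28 > 3, search left half
lo=0, hi=6, mid=3, arr[mid]=17 -> 17 > 3, search left half
lo=0, hi=2, mid=1, arr[mid]=6 -> 6 > 3, search left half
lo=0, hi=0, mid=0, arr[mid]=3 -> Found target at index 0!

Binary search finds 3 at index 0 after 4 comparisons. The search repeatedly halves the search space by comparing with the middle element.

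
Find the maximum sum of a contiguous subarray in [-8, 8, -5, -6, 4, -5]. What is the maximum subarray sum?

Using Kadane's algorithm on [-8, 8, -5, -6, 4, -5]:

Scanning through the array:
Position 1 (value 8): max_ending_here = 8, max_so_far = 8
Position 2 (value -5): max_ending_here = 3, max_so_far = 8
Position 3 (value -6): max_ending_here = -3, max_so_far = 8
Position 4 (value 4): max_ending_here = 4, max_so_far = 8
Position 5 (value -5): max_ending_here = -1, max_so_far = 8

Maximum subarray: [8]
Maximum sum: 8

The maximum subarray is [8] with sum 8. This subarray runs from index 1 to index 1.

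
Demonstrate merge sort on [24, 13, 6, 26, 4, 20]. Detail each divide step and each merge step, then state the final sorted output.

Merge sort trace:

Split: [24, 13, 6, 26, 4, 20] -> [24, 13, 6] and [26, 4, 20]
  Split: [24, 13, 6] -> [24] and [13, 6]
    Split: [13, 6] -> [13] and [6]
    Merge: [13] + [6] -> [6, 13]
  Merge: [24] + [6, 13] -> [6, 13, 24]
  Split: [26, 4, 20] -> [26] and [4, 20]
    Split: [4, 20] -> [4] and [20]
    Merge: [4] + [20] -> [4, 20]
  Merge: [26] + [4, 20] -> [4, 20, 26]
Merge: [6, 13, 24] + [4, 20, 26] -> [4, 6, 13, 20, 24, 26]

Final sorted array: [4, 6, 13, 20, 24, 26]

The merge sort proceeds by recursively splitting the array and merging sorted halves.
After all merges, the sorted array is [4, 6, 13, 20, 24, 26].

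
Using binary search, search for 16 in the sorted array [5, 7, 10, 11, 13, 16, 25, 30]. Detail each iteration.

Binary search for 16 in [5, 7, 10, 11, 13, 16, 25, 30]:

lo=0, hi=7, mid=3, arr[mid]=11 -> 11 < 16, search right half
lo=4, hi=7, mid=5, arr[mid]=16 -> Found target at index 5!

Binary search finds 16 at index 5 after 2 comparisons. The search repeatedly halves the search space by comparing with the middle element.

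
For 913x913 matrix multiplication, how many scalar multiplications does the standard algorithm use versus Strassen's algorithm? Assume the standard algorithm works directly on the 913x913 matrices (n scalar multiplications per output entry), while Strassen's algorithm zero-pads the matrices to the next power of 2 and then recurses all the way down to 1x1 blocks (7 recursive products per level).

Matrix multiplication for 913x913 matrices:

Strassen's algorithm requires power-of-2 dimensions. Pad 913x913 to 1024x1024 (next power of 2).

Standard algorithm: 913^3 = 761048497 multiplications
Strassen's algorithm: 7^(log2(1024)) = 7^10 = 282475249 multiplications
Savings: 761048497 - 282475249 = 478573248 multiplications

Standard: 761048497 multiplications (913^3). Strassen: 282475249 multiplications (7^10, after padding to 1024x1024). Strassen reduces 8 recursive multiplications to 7 at each level.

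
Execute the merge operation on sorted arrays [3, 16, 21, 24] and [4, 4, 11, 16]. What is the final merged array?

Merging process:

Compare 3 vs 4: take 3 from left. Merged: [3]
Compare 16 vs 4: take 4 from right. Merged: [3, 4]
Compare 16 vs 4: take 4 from right. Merged: [3, 4, 4]
Compare 16 vs 11: take 11 from right. Merged: [3, 4, 4, 11]
Compare 16 vs 16: take 16 from left. Merged: [3, 4, 4, 11, 16]
Compare 21 vs 16: take 16 from right. Merged: [3, 4, 4, 11, 16, 16]
Append remaining from left: [21, 24]. Merged: [3, 4, 4, 11, 16, 16, 21, 24]

Final merged array: [3, 4, 4, 11, 16, 16, 21, 24]
Total comparisons: 6

The merged array is [3, 4, 4, 11, 16, 16, 21, 24], requiring 6 comparisons. The merge step runs in O(n) time where n is the total number of elements.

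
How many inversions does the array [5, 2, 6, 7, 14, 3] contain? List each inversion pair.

Finding inversions in [5, 2, 6, 7, 14, 3]:

(0, 1): arr[0]=5 > arr[1]=2
(0, 5): arr[0]=5 > arr[5]=3
(2, 5): arr[2]=6 > arr[5]=3
(3, 5): arr[3]=7 > arr[5]=3
(4, 5): arr[4]=14 > arr[5]=3

Total inversions: 5

The array has 5 inversion(s): (0,1), (0,5), (2,5), (3,5), (4,5). Each pair (i,j) satisfies i < j and arr[i] > arr[j].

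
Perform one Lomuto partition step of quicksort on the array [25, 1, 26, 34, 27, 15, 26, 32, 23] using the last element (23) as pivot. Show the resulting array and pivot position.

Lomuto partition with pivot = 23:

Initial array: [25, 1, 26, 34, 27, 15, 26, 32, 23]

arr[0]=25 > 23: no swap
arr[1]=1 <= 23: swap with position 0, array becomes [1, 25, 26, 34, 27, 15, 26, 32, 23]
arr[2]=26 > 23: no swap
arr[3]=34 > 23: no swap
arr[4]=27 > 23: no swap
arr[5]=15 <= 23: swap with position 1, array becomes [1, 15, 26, 34, 27, 25, 26, 32, 23]
arr[6]=26 > 23: no swap
arr[7]=32 > 23: no swap

Place pivot at position 2: [1, 15, 23, 34, 27, 25, 26, 32, 26]
Pivot position: 2

After partitioning with pivot 23, the array becomes [1, 15, 23, 34, 27, 25, 26, 32, 26]. The pivot is placed at index 2. All elements to the left of the pivot are <= 23, and all elements to the right are > 23.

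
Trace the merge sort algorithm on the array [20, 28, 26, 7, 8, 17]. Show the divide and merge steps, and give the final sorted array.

Merge sort trace:

Split: [20, 28, 26, 7, 8, 17] -> [20, 28, 26] and [7, 8, 17]
  Split: [20, 28, 26] -> [20] and [28, 26]
    Split: [28, 26] -> [28] and [26]
    Merge: [28] + [26] -> [26, 28]
  Merge: [20] + [26, 28] -> [20, 26, 28]
  Split: [7, 8, 17] -> [7] and [8, 17]
    Split: [8, 17] -> [8] and [17]
    Merge: [8] + [17] -> [8, 17]
  Merge: [7] + [8, 17] -> [7, 8, 17]
Merge: [20, 26, 28] + [7, 8, 17] -> [7, 8, 17, 20, 26, 28]

Final sorted array: [7, 8, 17, 20, 26, 28]

The merge sort proceeds by recursively splitting the array and merging sorted halves.
After all merges, the sorted array is [7, 8, 17, 20, 26, 28].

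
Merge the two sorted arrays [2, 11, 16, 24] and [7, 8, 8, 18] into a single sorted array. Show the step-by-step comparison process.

Merging process:

Compare 2 vs 7: take 2 from left. Merged: [2]
Compare 11 vs 7: take 7 from right. Merged: [2, 7]
Compare 11 vs 8: take 8 from right. Merged: [2, 7, 8]
Compare 11 vs 8: take 8 from right. Merged: [2, 7, 8, 8]
Compare 11 vs 18: take 11 from left. Merged: [2, 7, 8, 8, 11]
Compare 16 vs 18: take 16 from left. Merged: [2, 7, 8, 8, 11, 16]
Compare 24 vs 18: take 18 from right. Merged: [2, 7, 8, 8, 11, 16, 18]
Append remaining from left: [24]. Merged: [2, 7, 8, 8, 11, 16, 18, 24]

Final merged array: [2, 7, 8, 8, 11, 16, 18, 24]
Total comparisons: 7

The merged array is [2, 7, 8, 8, 11, 16, 18, 24], requiring 7 comparisons. The merge step runs in O(n) time where n is the total number of elements.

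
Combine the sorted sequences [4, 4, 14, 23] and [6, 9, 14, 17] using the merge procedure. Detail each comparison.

Merging process:

Compare 4 vs 6: take 4 from left. Merged: [4]
Compare 4 vs 6: take 4 from left. Merged: [4, 4]
Compare 14 vs 6: take 6 from right. Merged: [4, 4, 6]
Compare 14 vs 9: take 9 from right. Merged: [4, 4, 6, 9]
Compare 14 vs 14: take 14 from left. Merged: [4, 4, 6, 9, 14]
Compare 23 vs 14: take 14 from right. Merged: [4, 4, 6, 9, 14, 14]
Compare 23 vs 17: take 17 from right. Merged: [4, 4, 6, 9, 14, 14, 17]
Append remaining from left: [23]. Merged: [4, 4, 6, 9, 14, 14, 17, 23]

Final merged array: [4, 4, 6, 9, 14, 14, 17, 23]
Total comparisons: 7

The merged array is [4, 4, 6, 9, 14, 14, 17, 23], requiring 7 comparisons. The merge step runs in O(n) time where n is the total number of elements.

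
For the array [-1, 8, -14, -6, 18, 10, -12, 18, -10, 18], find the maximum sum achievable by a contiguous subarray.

Using Kadane's algorithm on [-1, 8, -14, -6, 18, 10, -12, 18, -10, 18]:

Scanning through the array:
Position 1 (value 8): max_ending_here = 8, max_so_far = 8
Position 2 (value -14): max_ending_here = -6, max_so_far = 8
Position 3 (value -6): max_ending_here = -6, max_so_far = 8
Position 4 (value 18): max_ending_here = 18, max_so_far = 18
Position 5 (value 10): max_ending_here = 28, max_so_far = 28
Position 6 (value -12): max_ending_here = 16, max_so_far = 28
Position 7 (value 18): max_ending_here = 34, max_so_far = 34
Position 8 (value -10): max_ending_here = 24, max_so_far = 34
Position 9 (value 18): max_ending_here = 42, max_so_far = 42

Maximum subarray: [18, 10, -12, 18, -10, 18]
Maximum sum: 42

The maximum subarray is [18, 10, -12, 18, -10, 18] with sum 42. This subarray runs from index 4 to index 9.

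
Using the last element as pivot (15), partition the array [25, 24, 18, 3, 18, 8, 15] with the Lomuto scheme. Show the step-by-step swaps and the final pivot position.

Lomuto partition with pivot = 15:

Initial array: [25, 24, 18, 3, 18, 8, 15]

arr[0]=25 > 15: no swap
arr[1]=24 > 15: no swap
arr[2]=18 > 15: no swap
arr[3]=3 <= 15: swap with position 0, array becomes [3, 24, 18, 25, 18, 8, 15]
arr[4]=18 > 15: no swap
arr[5]=8 <= 15: swap with position 1, array becomes [3, 8, 18, 25, 18, 24, 15]

Place pivot at position 2: [3, 8, 15, 25, 18, 24, 18]
Pivot position: 2

After partitioning with pivot 15, the array becomes [3, 8, 15, 25, 18, 24, 18]. The pivot is placed at index 2. All elements to the left of the pivot are <= 15, and all elements to the right are > 15.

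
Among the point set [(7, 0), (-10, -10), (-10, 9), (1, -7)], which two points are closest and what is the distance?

Computing all pairwise distances among 4 points:

d((7, 0), (-10, -10)) = 19.7231
d((7, 0), (-10, 9)) = 19.2354
d((7, 0), (1, -7)) = 9.2195 <-- minimum
d((-10, -10), (-10, 9)) = 19.0
d((-10, -10), (1, -7)) = 11.4018
d((-10, 9), (1, -7)) = 19.4165

Closest pair: (7, 0) and (1, -7) with distance 9.2195

The closest pair is (7, 0) and (1, -7) with Euclidean distance 9.2195. For 4 points, brute-force pairwise comparison is shown above. For large n, the divide-and-conquer algorithm (sort by x, recurse on halves, check the dividing strip) achieves O(n log n).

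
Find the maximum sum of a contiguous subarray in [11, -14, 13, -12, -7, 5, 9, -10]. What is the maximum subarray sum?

Using Kadane's algorithm on [11, -14, 13, -12, -7, 5, 9, -10]:

Scanning through the array:
Position 1 (value -14): max_ending_here = -3, max_so_far = 11
Position 2 (value 13): max_ending_here = 13, max_so_far = 13
Position 3 (value -12): max_ending_here = 1, max_so_far = 13
Position 4 (value -7): max_ending_here = -6, max_so_far = 13
Position 5 (value 5): max_ending_here = 5, max_so_far = 13
Position 6 (value 9): max_ending_here = 14, max_so_far = 14
Position 7 (value -10): max_ending_here = 4, max_so_far = 14

Maximum subarray: [5, 9]
Maximum sum: 14

The maximum subarray is [5, 9] with sum 14. This subarray runs from index 5 to index 6.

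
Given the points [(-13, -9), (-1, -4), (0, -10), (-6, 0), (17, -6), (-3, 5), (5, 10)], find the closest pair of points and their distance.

Computing all pairwise distances among 7 points:

d((-13, -9), (-1, -4)) = 13.0
d((-13, -9), (0, -10)) = 13.0384
d((-13, -9), (-6, 0)) = 11.4018
d((-13, -9), (17, -6)) = 30.1496
d((-13, -9), (-3, 5)) = 17.2047
d((-13, -9), (5, 10)) = 26.1725
d((-1, -4), (0, -10)) = 6.0828
d((-1, -4), (-6, 0)) = 6.4031
d((-1, -4), (17, -6)) = 18.1108
d((-1, -4), (-3, 5)) = 9.2195
d((-1, -4), (5, 10)) = 15.2315
d((0, -10), (-6, 0)) = 11.6619
d((0, -10), (17, -6)) = 17.4642
d((0, -10), (-3, 5)) = 15.2971
d((0, -10), (5, 10)) = 20.6155
d((-6, 0), (17, -6)) = 23.7697
d((-6, 0), (-3, 5)) = 5.831 <-- minimum
d((-6, 0), (5, 10)) = 14.8661
d((17, -6), (-3, 5)) = 22.8254
d((17, -6), (5, 10)) = 20.0
d((-3, 5), (5, 10)) = 9.434

Closest pair: (-6, 0) and (-3, 5) with distance 5.831

The closest pair is (-6, 0) and (-3, 5) with Euclidean distance 5.831. For 7 points, brute-force pairwise comparison is shown above. For large n, the divide-and-conquer algorithm (sort by x, recurse on halves, check the dividing strip) achieves O(n log n).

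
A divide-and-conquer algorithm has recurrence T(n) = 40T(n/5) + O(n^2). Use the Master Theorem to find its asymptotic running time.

Master Theorem for T(n) = 40T(n/5) + O(n^2):

a = 40, b = 5, c = 2
log_b(a) = log_5(40) = 2.2920

Case 1: c = 2 < log_5(40) = 2.2920
T(n) = O(n^(log_5 40))

For T(n) = 40T(n/5) + O(n^2): log_5(40) = 2.2920. This is Case 1 of the Master Theorem (c < log_b(a), work dominated by leaves), giving O(n^(log_5 40)).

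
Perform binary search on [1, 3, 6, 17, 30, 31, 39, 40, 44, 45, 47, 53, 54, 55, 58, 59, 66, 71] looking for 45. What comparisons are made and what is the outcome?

Binary search for 45 in [1, 3, 6, 17, 30, 31, 39, 40, 44, 45, 47, 53, 54, 55, 58, 59, 66, 71]:

lo=0, hi=17, mid=8, arr[mid]=44 -> 44 < 45, search right half
lo=9, hi=17, mid=13, arr[mid]=55 -> 55 > 45, search left half
lo=9, hi=12, mid=10, arr[mid]=47 -> 47 > 45, search left half
lo=9, hi=9, mid=9, arr[mid]=45 -> Found target at index 9!

Binary search finds 45 at index 9 after 4 comparisons. The search repeatedly halves the search space by comparing with the middle element.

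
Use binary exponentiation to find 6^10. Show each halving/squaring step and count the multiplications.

Computing 6^10 by squaring (build up from 6^1; each line after the first costs one multiplication):

6^1 = 6
6^2 = (6^1)^2 = 6^2 = 36
6^4 = (6^2)^2 = 36^2 = 1296
6^5 = 6 * 6^4 = 6 * 1296 = 7776
6^10 = (6^5)^2 = 7776^2 = 60466176

Result: 60466176
Multiplications needed: 4 (4 lines after 6^1)

6^10 = 60466176. Using exponentiation by squaring, this requires 4 multiplications. The key idea: if the exponent is even, square the half-power; if odd, multiply by the base once.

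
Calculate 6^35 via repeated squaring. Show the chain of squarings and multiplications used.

Computing 6^35 by squaring (build up from 6^1; each line after the first costs one multiplication):

6^1 = 6
6^2 = (6^1)^2 = 6^2 = 36
6^4 = (6^2)^2 = 36^2 = 1296
6^8 = (6^4)^2 = 1296^2 = 1679616
6^16 = (6^8)^2 = 1679616^2 = 2821109907456
6^17 = 6 * 6^16 = 6 * 2821109907456 = 16926659444736
6^34 = (6^17)^2 = 16926659444736^2 = 286511799958070431838109696
6^35 = 6 * 6^34 = 6 * 286511799958070431838109696 = 1719070799748422591028658176

Result: 1719070799748422591028658176
Multiplications needed: 7 (7 lines after 6^1)

6^35 = 1719070799748422591028658176. Using exponentiation by squaring, this requires 7 multiplications. The key idea: if the exponent is even, square the half-power; if odd, multiply by the base once.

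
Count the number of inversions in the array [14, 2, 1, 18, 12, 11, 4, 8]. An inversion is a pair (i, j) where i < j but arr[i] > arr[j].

Finding inversions in [14, 2, 1, 18, 12, 11, 4, 8]:

(0, 1): arr[0]=14 > arr[1]=2
(0, 2): arr[0]=14 > arr[2]=1
(0, 4): arr[0]=14 > arr[4]=12
(0, 5): arr[0]=14 > arr[5]=11
(0, 6): arr[0]=14 > arr[6]=4
(0, 7): arr[0]=14 > arr[7]=8
(1, 2): arr[1]=2 > arr[2]=1
(3, 4): arr[3]=18 > arr[4]=12
(3, 5): arr[3]=18 > arr[5]=11
(3, 6): arr[3]=18 > arr[6]=4
(3, 7): arr[3]=18 > arr[7]=8
(4, 5): arr[4]=12 > arr[5]=11
(4, 6): arr[4]=12 > arr[6]=4
(4, 7): arr[4]=12 > arr[7]=8
(5, 6): arr[5]=11 > arr[6]=4
(5, 7): arr[5]=11 > arr[7]=8

Total inversions: 16

The array has 16 inversion(s): (0,1), (0,2), (0,4), (0,5), (0,6), (0,7), (1,2), (3,4), (3,5), (3,6), (3,7), (4,5), (4,6), (4,7), (5,6), (5,7). Each pair (i,j) satisfies i < j and arr[i] > arr[j].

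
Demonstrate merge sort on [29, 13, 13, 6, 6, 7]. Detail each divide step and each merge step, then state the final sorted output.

Merge sort trace:

Split: [29, 13, 13, 6, 6, 7] -> [29, 13, 13] and [6, 6, 7]
  Split: [29, 13, 13] -> [29] and [13, 13]
    Split: [13, 13] -> [13] and [13]
    Merge: [13] + [13] -> [13, 13]
  Merge: [29] + [13, 13] -> [13, 13, 29]
  Split: [6, 6, 7] -> [6] and [6, 7]
    Split: [6, 7] -> [6] and [7]
    Merge: [6] + [7] -> [6, 7]
  Merge: [6] + [6, 7] -> [6, 6, 7]
Merge: [13, 13, 29] + [6, 6, 7] -> [6, 6, 7, 13, 13, 29]

Final sorted array: [6, 6, 7, 13, 13, 29]

The merge sort proceeds by recursively splitting the array and merging sorted halves.
After all merges, the sorted array is [6, 6, 7, 13, 13, 29].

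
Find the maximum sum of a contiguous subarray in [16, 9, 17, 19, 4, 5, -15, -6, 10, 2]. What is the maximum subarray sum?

Using Kadane's algorithm on [16, 9, 17, 19, 4, 5, -15, -6, 10, 2]:

Scanning through the array:
Position 1 (value 9): max_ending_here = 25, max_so_far = 25
Position 2 (value 17): max_ending_here = 42, max_so_far = 42
Position 3 (value 19): max_ending_here = 61, max_so_far = 61
Position 4 (value 4): max_ending_here = 65, max_so_far = 65
Position 5 (value 5): max_ending_here = 70, max_so_far = 70
Position 6 (value -15): max_ending_here = 55, max_so_far = 70
Position 7 (value -6): max_ending_here = 49, max_so_far = 70
Position 8 (value 10): max_ending_here = 59, max_so_far = 70
Position 9 (value 2): max_ending_here = 61, max_so_far = 70

Maximum subarray: [16, 9, 17, 19, 4, 5]
Maximum sum: 70

The maximum subarray is [16, 9, 17, 19, 4, 5] with sum 70. This subarray runs from index 0 to index 5.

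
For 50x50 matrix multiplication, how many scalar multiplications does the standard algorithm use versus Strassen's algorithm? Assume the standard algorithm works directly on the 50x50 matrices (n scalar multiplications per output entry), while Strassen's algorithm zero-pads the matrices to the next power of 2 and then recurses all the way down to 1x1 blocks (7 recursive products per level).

Matrix multiplication for 50x50 matrices:

Strassen's algorithm requires power-of-2 dimensions. Pad 50x50 to 64x64 (next power of 2).

Standard algorithm: 50^3 = 125000 multiplications
Strassen's algorithm: 7^(log2(64)) = 7^6 = 117649 multiplications
Savings: 125000 - 117649 = 7351 multiplications

Standard: 125000 multiplications (50^3). Strassen: 117649 multiplications (7^6, after padding to 64x64). Strassen reduces 8 recursive multiplications to 7 at each level.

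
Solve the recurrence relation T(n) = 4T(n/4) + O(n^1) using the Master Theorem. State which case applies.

Master Theorem for T(n) = 4T(n/4) + O(n^1):

a = 4, b = 4, c = 1
log_b(a) = log_4(4) = 1.0000

Case 2: c = 1 = log_4(4) = 1.0000
T(n) = O(n^1 log n) = O(n log n)

For T(n) = 4T(n/4) + O(n^1): log_4(4) = 1.0000. This is Case 2 of the Master Theorem (c = log_b(a), equal work at all levels), giving O(n log n).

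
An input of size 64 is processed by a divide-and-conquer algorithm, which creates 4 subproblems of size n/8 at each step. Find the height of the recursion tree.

For divide and conquer with division factor 8:

Problem sizes at each level:
Level 0: 64
Level 1: 8
Level 2: 1

The root is level 0 and the size-1 base case is level 2 (the tree spans levels 0 through 2, i.e. 3 levels counting the root), so the depth is the number of divisions: log_8(64) = 2

The recursion tree depth is log_8(64) = 2. At each level, the problem size is divided by 8, so it takes 2 divisions to reduce to a base case of size 1. The algorithm makes 4 recursive calls at each level.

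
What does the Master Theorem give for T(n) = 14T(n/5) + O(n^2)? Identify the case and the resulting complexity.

Master Theorem for T(n) = 14T(n/5) + O(n^2):

a = 14, b = 5, c = 2
log_b(a) = log_5(14) = 1.6397

Case 3: c = 2 > log_5(14) = 1.6397
T(n) = O(n^2) = O(n^2)

For T(n) = 14T(n/5) + O(n^2): log_5(14) = 1.6397. This is Case 3 of the Master Theorem (c > log_b(a), work dominated by root), giving O(n^2).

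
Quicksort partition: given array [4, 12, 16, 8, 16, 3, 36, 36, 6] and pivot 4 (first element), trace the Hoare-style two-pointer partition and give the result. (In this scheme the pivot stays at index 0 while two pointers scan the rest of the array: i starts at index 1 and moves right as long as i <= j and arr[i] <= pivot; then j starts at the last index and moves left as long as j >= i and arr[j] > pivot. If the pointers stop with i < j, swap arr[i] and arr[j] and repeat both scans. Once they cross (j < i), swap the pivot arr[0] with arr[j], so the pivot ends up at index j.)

Hoare-style two-pointer partition with pivot = 4:

Initial array: [4, 12, 16, 8, 16, 3, 36, 36, 6]

Pointers start at i = 1, j = 8.
i stops at index 1 (arr[1]=12 > 4), j stops at index 5 (arr[5]=3 <= 4): swap arr[1] and arr[5], array becomes [4, 3, 16, 8, 16, 12, 36, 36, 6]
i ends at 2, j ends at 1: the pointers have crossed (j < i), so scanning stops.

Swap pivot arr[0] with arr[1] to place pivot at position 1: [3, 4, 16, 8, 16, 12, 36, 36, 6]
Pivot position: 1

After partitioning with pivot 4, the array becomes [3, 4, 16, 8, 16, 12, 36, 36, 6]. The pivot is placed at index 1. All elements to the left of the pivot are <= 4, and all elements to the right are > 4.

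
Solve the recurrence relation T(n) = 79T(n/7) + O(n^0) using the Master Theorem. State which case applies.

Master Theorem for T(n) = 79T(n/7) + O(n^0):

a = 79, b = 7, c = 0
log_b(a) = log_7(79) = 2.2455

Case 1: c = 0 < log_7(79) = 2.2455
T(n) = O(n^(log_7 79))

For T(n) = 79T(n/7) + O(n^0): log_7(79) = 2.2455. This is Case 1 of the Master Theorem (c < log_b(a), work dominated by leaves), giving O(n^(log_7 79)).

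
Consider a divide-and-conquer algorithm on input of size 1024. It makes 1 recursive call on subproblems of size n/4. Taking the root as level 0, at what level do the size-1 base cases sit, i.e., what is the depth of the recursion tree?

For divide and conquer with division factor 4:

Problem sizes at each level:
Level 0: 1024
Level 1: 256
Level 2: 64
Level 3: 16
Level 4: 4
Level 5: 1

The root is level 0 and the size-1 base case is level 5 (the tree spans levels 0 through 5, i.e. 6 levels counting the root), so the depth is the number of divisions: log_4(1024) = 5

The recursion tree depth is log_4(1024) = 5. At each level, the problem size is divided by 4, so it takes 5 divisions to reduce to a base case of size 1. The algorithm makes 1 recursive call at each level.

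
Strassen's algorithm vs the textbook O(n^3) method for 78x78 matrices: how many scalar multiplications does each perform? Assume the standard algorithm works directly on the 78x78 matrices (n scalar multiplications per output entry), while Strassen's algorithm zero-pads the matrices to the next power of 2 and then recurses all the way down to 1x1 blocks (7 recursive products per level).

Matrix multiplication for 78x78 matrices:

Strassen's algorithm requires power-of-2 dimensions. Pad 78x78 to 128x128 (next power of 2).

Standard algorithm: 78^3 = 474552 multiplications
Strassen's algorithm: 7^(log2(128)) = 7^7 = 823543 multiplications
Difference: 474552 - 823543 = -348991 (Strassen uses MORE here due to padding overhead — for small or just-over-power-of-2 n, padding can outweigh the per-level savings)

Standard: 474552 multiplications (78^3). Strassen: 823543 multiplications (7^7, after padding to 128x128). Strassen reduces 8 recursive multiplications to 7 at each level.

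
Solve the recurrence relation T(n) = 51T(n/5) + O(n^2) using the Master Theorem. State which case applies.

Master Theorem for T(n) = 51T(n/5) + O(n^2):

a = 51, b = 5, c = 2
log_b(a) = log_5(51) = 2.4430

Case 1: c = 2 < log_5(51) = 2.4430
T(n) = O(n^(log_5 51))

For T(n) = 51T(n/5) + O(n^2): log_5(51) = 2.4430. This is Case 1 of the Master Theorem (c < log_b(a), work dominated by leaves), giving O(n^(log_5 51)).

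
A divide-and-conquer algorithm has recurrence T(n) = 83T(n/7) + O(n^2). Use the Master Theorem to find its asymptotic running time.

Master Theorem for T(n) = 83T(n/7) + O(n^2):

a = 83, b = 7, c = 2
log_b(a) = log_7(83) = 2.2708

Case 1: c = 2 < log_7(83) = 2.2708
T(n) = O(n^(log_7 83))

For T(n) = 83T(n/7) + O(n^2): log_7(83) = 2.2708. This is Case 1 of the Master Theorem (c < log_b(a), work dominated by leaves), giving O(n^(log_7 83)).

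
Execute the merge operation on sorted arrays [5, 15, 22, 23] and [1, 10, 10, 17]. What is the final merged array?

Merging process:

Compare 5 vs 1: take 1 from right. Merged: [1]
Compare 5 vs 10: take 5 from left. Merged: [1, 5]
Compare 15 vs 10: take 10 from right. Merged: [1, 5, 10]
Compare 15 vs 10: take 10 from right. Merged: [1, 5, 10, 10]
Compare 15 vs 17: take 15 from left. Merged: [1, 5, 10, 10, 15]
Compare 22 vs 17: take 17 from right. Merged: [1, 5, 10, 10, 15, 17]
Append remaining from left: [22, 23]. Merged: [1, 5, 10, 10, 15, 17, 22, 23]

Final merged array: [1, 5, 10, 10, 15, 17, 22, 23]
Total comparisons: 6

The merged array is [1, 5, 10, 10, 15, 17, 22, 23], requiring 6 comparisons. The merge step runs in O(n) time where n is the total number of elements.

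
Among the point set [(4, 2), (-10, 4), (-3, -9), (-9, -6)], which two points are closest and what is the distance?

Computing all pairwise distances among 4 points:

d((4, 2), (-10, 4)) = 14.1421
d((4, 2), (-3, -9)) = 13.0384
d((4, 2), (-9, -6)) = 15.2643
d((-10, 4), (-3, -9)) = 14.7648
d((-10, 4), (-9, -6)) = 10.0499
d((-3, -9), (-9, -6)) = 6.7082 <-- minimum

Closest pair: (-3, -9) and (-9, -6) with distance 6.7082

The closest pair is (-3, -9) and (-9, -6) with Euclidean distance 6.7082. For 4 points, brute-force pairwise comparison is shown above. For large n, the divide-and-conquer algorithm (sort by x, recurse on halves, check the dividing strip) achieves O(n log n).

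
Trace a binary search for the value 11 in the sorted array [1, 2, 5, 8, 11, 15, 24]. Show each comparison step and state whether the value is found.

Binary search for 11 in [1, 2, 5, 8, 11, 15, 24]:

lo=0, hi=6, mid=3, arr[mid]=8 -> 8 < 11, search right half
lo=4, hi=6, mid=5, arr[mid]=15 -> 15 > 11, search left half
lo=4, hi=4, mid=4, arr[mid]=11 -> Found target at index 4!

Binary search finds 11 at index 4 after 3 comparisons. The search repeatedly halves the search space by comparing with the middle element.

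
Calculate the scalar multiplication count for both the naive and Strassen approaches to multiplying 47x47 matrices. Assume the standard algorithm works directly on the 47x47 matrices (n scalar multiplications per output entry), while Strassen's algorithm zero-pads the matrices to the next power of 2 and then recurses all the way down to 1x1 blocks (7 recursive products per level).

Matrix multiplication for 47x47 matrices:

Strassen's algorithm requires power-of-2 dimensions. Pad 47x47 to 64x64 (next power of 2).

Standard algorithm: 47^3 = 103823 multiplications
Strassen's algorithm: 7^(log2(64)) = 7^6 = 117649 multiplications
Difference: 103823 - 117649 = -13826 (Strassen uses MORE here due to padding overhead — for small or just-over-power-of-2 n, padding can outweigh the per-level savings)

Standard: 103823 multiplications (47^3). Strassen: 117649 multiplications (7^6, after padding to 64x64). Strassen reduces 8 recursive multiplications to 7 at each level.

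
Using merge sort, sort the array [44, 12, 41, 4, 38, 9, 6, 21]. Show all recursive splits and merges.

Merge sort trace:

Split: [44, 12, 41, 4, 38, 9, 6, 21] -> [44, 12, 41, 4] and [38, 9, 6, 21]
  Split: [44, 12, 41, 4] -> [44, 12] and [41, 4]
    Split: [44, 12] -> [44] and [12]
    Merge: [44] + [12] -> [12, 44]
    Split: [41, 4] -> [41] and [4]
    Merge: [41] + [4] -> [4, 41]
  Merge: [12, 44] + [4, 41] -> [4, 12, 41, 44]
  Split: [38, 9, 6, 21] -> [38, 9] and [6, 21]
    Split: [38, 9] -> [38] and [9]
    Merge: [38] + [9] -> [9, 38]
    Split: [6, 21] -> [6] and [21]
    Merge: [6] + [21] -> [6, 21]
  Merge: [9, 38] + [6, 21] -> [6, 9, 21, 38]
Merge: [4, 12, 41, 44] + [6, 9, 21, 38] -> [4, 6, 9, 12, 21, 38, 41, 44]

Final sorted array: [4, 6, 9, 12, 21, 38, 41, 44]

The merge sort proceeds by recursively splitting the array and merging sorted halves.
After all merges, the sorted array is [4, 6, 9, 12, 21, 38, 41, 44].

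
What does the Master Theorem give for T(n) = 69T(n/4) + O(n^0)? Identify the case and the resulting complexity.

Master Theorem for T(n) = 69T(n/4) + O(n^0):

a = 69, b = 4, c = 0
log_b(a) = log_4(69) = 3.0543

Case 1: c = 0 < log_4(69) = 3.0543
T(n) = O(n^(log_4 69))

For T(n) = 69T(n/4) + O(n^0): log_4(69) = 3.0543. This is Case 1 of the Master Theorem (c < log_b(a), work dominated by leaves), giving O(n^(log_4 69)).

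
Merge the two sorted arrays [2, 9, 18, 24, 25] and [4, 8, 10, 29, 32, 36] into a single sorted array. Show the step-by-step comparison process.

Merging process:

Compare 2 vs 4: take 2 from left. Merged: [2]
Compare 9 vs 4: take 4 from right. Merged: [2, 4]
Compare 9 vs 8: take 8 from right. Merged: [2, 4, 8]
Compare 9 vs 10: take 9 from left. Merged: [2, 4, 8, 9]
Compare 18 vs 10: take 10 from right. Merged: [2, 4, 8, 9, 10]
Compare 18 vs 29: take 18 from left. Merged: [2, 4, 8, 9, 10, 18]
Compare 24 vs 29: take 24 from left. Merged: [2, 4, 8, 9, 10, 18, 24]
Compare 25 vs 29: take 25 from left. Merged: [2, 4, 8, 9, 10, 18, 24, 25]
Append remaining from right: [29, 32, 36]. Merged: [2, 4, 8, 9, 10, 18, 24, 25, 29, 32, 36]

Final merged array: [2, 4, 8, 9, 10, 18, 24, 25, 29, 32, 36]
Total comparisons: 8

The merged array is [2, 4, 8, 9, 10, 18, 24, 25, 29, 32, 36], requiring 8 comparisons. The merge step runs in O(n) time where n is the total number of elements.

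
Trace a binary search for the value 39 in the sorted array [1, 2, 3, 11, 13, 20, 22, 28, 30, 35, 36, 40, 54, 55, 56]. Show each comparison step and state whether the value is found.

Binary search for 39 in [1, 2, 3, 11, 13, 20, 22, 28, 30, 35, 36, 40, 54, 55, 56]:

lo=0, hi=14, mid=7, arr[mid]=28 -> 28 < 39, search right half
lo=8, hi=14, mid=11, arr[mid]=40 -> 40 > 39, search left half
lo=8, hi=10, mid=9, arr[mid]=35 -> 35 < 39, search right half
lo=10, hi=10, mid=10, arr[mid]=36 -> 36 < 39, search right half
lo=11 > hi=10, target 39 not found

Binary search determines that 39 is not in the array after 4 comparisons. The search space was exhausted without finding the target.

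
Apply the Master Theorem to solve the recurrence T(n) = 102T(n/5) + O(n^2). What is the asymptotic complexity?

Master Theorem for T(n) = 102T(n/5) + O(n^2):

a = 102, b = 5, c = 2
log_b(a) = log_5(102) = 2.8737

Case 1: c = 2 < log_5(102) = 2.8737
T(n) = O(n^(log_5 102))

For T(n) = 102T(n/5) + O(n^2): log_5(102) = 2.8737. This is Case 1 of the Master Theorem (c < log_b(a), work dominated by leaves), giving O(n^(log_5 102)).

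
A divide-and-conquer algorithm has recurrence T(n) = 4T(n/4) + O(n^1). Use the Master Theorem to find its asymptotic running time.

Master Theorem for T(n) = 4T(n/4) + O(n^1):

a = 4, b = 4, c = 1
log_b(a) = log_4(4) = 1.0000

Case 2: c = 1 = log_4(4) = 1.0000
T(n) = O(n^1 log n) = O(n log n)

For T(n) = 4T(n/4) + O(n^1): log_4(4) = 1.0000. This is Case 2 of the Master Theorem (c = log_b(a), equal work at all levels), giving O(n log n).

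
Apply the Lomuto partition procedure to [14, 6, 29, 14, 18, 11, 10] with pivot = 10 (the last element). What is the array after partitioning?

Lomuto partition with pivot = 10:

Initial array: [14, 6, 29, 14, 18, 11, 10]

arr[0]=14 > 10: no swap
arr[1]=6 <= 10: swap with position 0, array becomes [6, 14, 29, 14, 18, 11, 10]
arr[2]=29 > 10: no swap
arr[3]=14 > 10: no swap
arr[4]=18 > 10: no swap
arr[5]=11 > 10: no swap

Place pivot at position 1: [6, 10, 29, 14, 18, 11, 14]
Pivot position: 1

After partitioning with pivot 10, the array becomes [6, 10, 29, 14, 18, 11, 14]. The pivot is placed at index 1. All elements to the left of the pivot are <= 10, and all elements to the right are > 10.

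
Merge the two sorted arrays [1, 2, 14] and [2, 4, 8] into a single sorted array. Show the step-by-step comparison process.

Merging process:

Compare 1 vs 2: take 1 from left. Merged: [1]
Compare 2 vs 2: take 2 from left. Merged: [1, 2]
Compare 14 vs 2: take 2 from right. Merged: [1, 2, 2]
Compare 14 vs 4: take 4 from right. Merged: [1, 2, 2, 4]
Compare 14 vs 8: take 8 from right. Merged: [1, 2, 2, 4, 8]
Append remaining from left: [14]. Merged: [1, 2, 2, 4, 8, 14]

Final merged array: [1, 2, 2, 4, 8, 14]
Total comparisons: 5

The merged array is [1, 2, 2, 4, 8, 14], requiring 5 comparisons. The merge step runs in O(n) time where n is the total number of elements.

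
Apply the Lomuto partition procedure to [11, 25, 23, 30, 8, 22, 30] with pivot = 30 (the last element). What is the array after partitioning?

Lomuto partition with pivot = 30:

Initial array: [11, 25, 23, 30, 8, 22, 30]

arr[0]=11 <= 30: swap with position 0, array becomes [11, 25, 23, 30, 8, 22, 30]
arr[1]=25 <= 30: swap with position 1, array becomes [11, 25, 23, 30, 8, 22, 30]
arr[2]=23 <= 30: swap with position 2, array becomes [11, 25, 23, 30, 8, 22, 30]
arr[3]=30 <= 30: swap with position 3, array becomes [11, 25, 23, 30, 8, 22, 30]
arr[4]=8 <= 30: swap with position 4, array becomes [11, 25, 23, 30, 8, 22, 30]
arr[5]=22 <= 30: swap with position 5, array becomes [11, 25, 23, 30, 8, 22, 30]

Place pivot at position 6: [11, 25, 23, 30, 8, 22, 30]
Pivot position: 6

After partitioning with pivot 30, the array becomes [11, 25, 23, 30, 8, 22, 30]. The pivot is placed at index 6. All elements to the left of the pivot are <= 30, and all elements to the right are > 30.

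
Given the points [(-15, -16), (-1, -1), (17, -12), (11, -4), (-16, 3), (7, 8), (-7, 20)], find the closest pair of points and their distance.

Computing all pairwise distances among 7 points:

d((-15, -16), (-1, -1)) = 20.5183
d((-15, -16), (17, -12)) = 32.249
d((-15, -16), (11, -4)) = 28.6356
d((-15, -16), (-16, 3)) = 19.0263
d((-15, -16), (7, 8)) = 32.5576
d((-15, -16), (-7, 20)) = 36.8782
d((-1, -1), (17, -12)) = 21.095
d((-1, -1), (11, -4)) = 12.3693
d((-1, -1), (-16, 3)) = 15.5242
d((-1, -1), (7, 8)) = 12.0416
d((-1, -1), (-7, 20)) = 21.8403
d((17, -12), (11, -4)) = 10.0 <-- minimum
d((17, -12), (-16, 3)) = 36.2491
d((17, -12), (7, 8)) = 22.3607
d((17, -12), (-7, 20)) = 40.0
d((11, -4), (-16, 3)) = 27.8927
d((11, -4), (7, 8)) = 12.6491
d((11, -4), (-7, 20)) = 30.0
d((-16, 3), (7, 8)) = 23.5372
d((-16, 3), (-7, 20)) = 19.2354
d((7, 8), (-7, 20)) = 18.4391

Closest pair: (17, -12) and (11, -4) with distance 10.0

The closest pair is (17, -12) and (11, -4) with Euclidean distance 10.0. For 7 points, brute-force pairwise comparison is shown above. For large n, the divide-and-conquer algorithm (sort by x, recurse on halves, check the dividing strip) achieves O(n log n).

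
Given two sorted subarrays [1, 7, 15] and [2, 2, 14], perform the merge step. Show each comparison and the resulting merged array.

Merging process:

Compare 1 vs 2: take 1 from left. Merged: [1]
Compare 7 vs 2: take 2 from right. Merged: [1, 2]
Compare 7 vs 2: take 2 from right. Merged: [1, 2, 2]
Compare 7 vs 14: take 7 from left. Merged: [1, 2, 2, 7]
Compare 15 vs 14: take 14 from right. Merged: [1, 2, 2, 7, 14]
Append remaining from left: [15]. Merged: [1, 2, 2, 7, 14, 15]

Final merged array: [1, 2, 2, 7, 14, 15]
Total comparisons: 5

The merged array is [1, 2, 2, 7, 14, 15], requiring 5 comparisons. The merge step runs in O(n) time where n is the total number of elements.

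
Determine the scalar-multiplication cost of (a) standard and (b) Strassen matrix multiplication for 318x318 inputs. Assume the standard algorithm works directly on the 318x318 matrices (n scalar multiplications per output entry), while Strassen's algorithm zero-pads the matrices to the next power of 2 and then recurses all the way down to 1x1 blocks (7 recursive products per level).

Matrix multiplication for 318x318 matrices:

Strassen's algorithm requires power-of-2 dimensions. Pad 318x318 to 512x512 (next power of 2).

Standard algorithm: 318^3 = 32157432 multiplications
Strassen's algorithm: 7^(log2(512)) = 7^9 = 40353607 multiplications
Difference: 32157432 - 40353607 = -8196175 (Strassen uses MORE here due to padding overhead — for small or just-over-power-of-2 n, padding can outweigh the per-level savings)

Standard: 32157432 multiplications (318^3). Strassen: 40353607 multiplications (7^9, after padding to 512x512). Strassen reduces 8 recursive multiplications to 7 at each level.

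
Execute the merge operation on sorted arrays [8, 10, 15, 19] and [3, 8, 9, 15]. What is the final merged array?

Merging process:

Compare 8 vs 3: take 3 from right. Merged: [3]
Compare 8 vs 8: take 8 from left. Merged: [3, 8]
Compare 10 vs 8: take 8 from right. Merged: [3, 8, 8]
Compare 10 vs 9: take 9 from right. Merged: [3, 8, 8, 9]
Compare 10 vs 15: take 10 from left. Merged: [3, 8, 8, 9, 10]
Compare 15 vs 15: take 15 from left. Merged: [3, 8, 8, 9, 10, 15]
Compare 19 vs 15: take 15 from right. Merged: [3, 8, 8, 9, 10, 15, 15]
Append remaining from left: [19]. Merged: [3, 8, 8, 9, 10, 15, 15, 19]

Final merged array: [3, 8, 8, 9, 10, 15, 15, 19]
Total comparisons: 7

The merged array is [3, 8, 8, 9, 10, 15, 15, 19], requiring 7 comparisons. The merge step runs in O(n) time where n is the total number of elements.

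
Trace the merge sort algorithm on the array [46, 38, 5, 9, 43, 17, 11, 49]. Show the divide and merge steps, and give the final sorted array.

Merge sort trace:

Split: [46, 38, 5, 9, 43, 17, 11, 49] -> [46, 38, 5, 9] and [43, 17, 11, 49]
  Split: [46, 38, 5, 9] -> [46, 38] and [5, 9]
    Split: [46, 38] -> [46] and [38]
    Merge: [46] + [38] -> [38, 46]
    Split: [5, 9] -> [5] and [9]
    Merge: [5] + [9] -> [5, 9]
  Merge: [38, 46] + [5, 9] -> [5, 9, 38, 46]
  Split: [43, 17, 11, 49] -> [43, 17] and [11, 49]
    Split: [43, 17] -> [43] and [17]
    Merge: [43] + [17] -> [17, 43]
    Split: [11, 49] -> [11] and [49]
    Merge: [11] + [49] -> [11, 49]
  Merge: [17, 43] + [11, 49] -> [11, 17, 43, 49]
Merge: [5, 9, 38, 46] + [11, 17, 43, 49] -> [5, 9, 11, 17, 38, 43, 46, 49]

Final sorted array: [5, 9, 11, 17, 38, 43, 46, 49]

The merge sort proceeds by recursively splitting the array and merging sorted halves.
After all merges, the sorted array is [5, 9, 11, 17, 38, 43, 46, 49].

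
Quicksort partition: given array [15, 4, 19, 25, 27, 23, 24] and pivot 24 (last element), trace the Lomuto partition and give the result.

Lomuto partition with pivot = 24:

Initial array: [15, 4, 19, 25, 27, 23, 24]

arr[0]=15 <= 24: swap with position 0, array becomes [15, 4, 19, 25, 27, 23, 24]
arr[1]=4 <= 24: swap with position 1, array becomes [15, 4, 19, 25, 27, 23, 24]
arr[2]=19 <= 24: swap with position 2, array becomes [15, 4, 19, 25, 27, 23, 24]
arr[3]=25 > 24: no swap
arr[4]=27 > 24: no swap
arr[5]=23 <= 24: swap with position 3, array becomes [15, 4, 19, 23, 27, 25, 24]

Place pivot at position 4: [15, 4, 19, 23, 24, 25, 27]
Pivot position: 4

After partitioning with pivot 24, the array becomes [15, 4, 19, 23, 24, 25, 27]. The pivot is placed at index 4. All elements to the left of the pivot are <= 24, and all elements to the right are > 24.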